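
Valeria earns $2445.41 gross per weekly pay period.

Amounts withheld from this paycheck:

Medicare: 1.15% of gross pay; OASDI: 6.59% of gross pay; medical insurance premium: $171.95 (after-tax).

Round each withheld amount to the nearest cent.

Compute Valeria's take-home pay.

$2084.19

OASDI: $2445.41 × 0.0659 = $161.15
Medicare: $2445.41 × 0.0115 = $28.12
Medical insurance premium: $171.95
Total deductions = $161.15 + $28.12 + $171.95 = $361.22
Net pay = $2445.41 − $361.22 = $2084.19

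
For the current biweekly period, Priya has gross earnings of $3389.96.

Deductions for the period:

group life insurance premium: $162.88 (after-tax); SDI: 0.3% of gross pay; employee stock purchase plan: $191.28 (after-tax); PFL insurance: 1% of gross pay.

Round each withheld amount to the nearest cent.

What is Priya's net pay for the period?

$2991.73

PFL insurance: $3389.96 × 0.01 = $33.90
SDI: $3389.96 × 0.003 = $10.17
Employee stock purchase plan: $191.28
Group life insurance premium: $162.88
Total deductions = $33.90 + $10.17 + $191.28 + $162.88 = $398.23
Net pay = $3389.96 − $398.23 = $2991.73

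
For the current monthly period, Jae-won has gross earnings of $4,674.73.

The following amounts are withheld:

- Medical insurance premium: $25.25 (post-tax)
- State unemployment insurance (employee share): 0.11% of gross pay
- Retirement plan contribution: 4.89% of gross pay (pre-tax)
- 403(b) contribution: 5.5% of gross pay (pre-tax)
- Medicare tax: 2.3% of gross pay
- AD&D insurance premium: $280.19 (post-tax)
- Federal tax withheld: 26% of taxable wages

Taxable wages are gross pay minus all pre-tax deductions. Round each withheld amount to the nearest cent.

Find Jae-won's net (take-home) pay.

$2,681.78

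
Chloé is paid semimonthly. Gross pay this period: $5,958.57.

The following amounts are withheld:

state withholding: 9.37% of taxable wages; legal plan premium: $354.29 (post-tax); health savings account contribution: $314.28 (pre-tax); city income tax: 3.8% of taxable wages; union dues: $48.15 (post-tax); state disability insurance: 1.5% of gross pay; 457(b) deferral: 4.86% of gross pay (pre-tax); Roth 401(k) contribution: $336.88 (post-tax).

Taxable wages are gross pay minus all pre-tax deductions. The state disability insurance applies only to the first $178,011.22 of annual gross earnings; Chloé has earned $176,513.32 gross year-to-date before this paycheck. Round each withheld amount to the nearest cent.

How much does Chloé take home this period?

Health savings account contribution: $314.28
457(b) deferral: $5,958.57 × 0.0486 = $289.59
Pre-tax total = $314.28 + $289.59 = $603.87
Taxable wages = $5,958.57 − $603.87 = $5,354.70
City income tax: $5,354.70 × 0.038 = $203.48
State withholding: $5,354.70 × 0.0937 = $501.74
State disability insurance: only $178,011.22 − $176,513.32 = $1,497.90 of this check is subject → $1,497.90 × 0.015 = $22.47
Legal plan premium: $354.29
Union dues: $48.15
Roth 401(k) contribution: $336.88
Total deductions = $314.28 + $289.59 + $203.48 + $501.74 + $22.47 + $354.29 + $48.15 + $336.88 = $2,070.88
Net pay = $5,958.57 − $2,070.88 = $3,887.69

$3,887.69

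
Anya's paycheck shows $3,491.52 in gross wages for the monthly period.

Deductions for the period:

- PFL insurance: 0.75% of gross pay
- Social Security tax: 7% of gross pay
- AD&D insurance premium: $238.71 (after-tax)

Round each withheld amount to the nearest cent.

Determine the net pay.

$2,982.21

Social Security tax: $3,491.52 × 0.07 = $244.41
PFL insurance: $3,491.52 × 0.0075 = $26.19
AD&D insurance premium: $238.71
Total deductions = $244.41 + $26.19 + $238.71 = $509.31
Net pay = $3,491.52 − $509.31 = $2,982.21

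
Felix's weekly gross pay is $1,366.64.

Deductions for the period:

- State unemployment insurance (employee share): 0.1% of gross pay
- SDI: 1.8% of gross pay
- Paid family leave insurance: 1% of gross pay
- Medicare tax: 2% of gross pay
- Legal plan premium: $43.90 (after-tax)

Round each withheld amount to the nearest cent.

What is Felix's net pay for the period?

State unemployment insurance (employee share): $1,366.64 × 0.001 = $1.37
Medicare tax: $1,366.64 × 0.02 = $27.33
SDI: $1,366.64 × 0.018 = $24.60
Paid family leave insurance: $1,366.64 × 0.01 = $13.67
Legal plan premium: $43.90
Total deductions = $1.37 + $27.33 + $24.60 + $13.67 + $43.90 = $110.87
Net pay = $1,366.64 − $110.87 = $1,255.77

$1,255.77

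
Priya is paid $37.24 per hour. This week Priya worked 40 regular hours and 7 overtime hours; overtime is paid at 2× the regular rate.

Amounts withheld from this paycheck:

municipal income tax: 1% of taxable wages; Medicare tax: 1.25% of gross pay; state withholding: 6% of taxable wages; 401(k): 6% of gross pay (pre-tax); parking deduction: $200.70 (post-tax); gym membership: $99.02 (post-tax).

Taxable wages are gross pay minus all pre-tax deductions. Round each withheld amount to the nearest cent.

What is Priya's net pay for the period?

$1,433.12

Regular pay: 40 × $37.24 = $1,489.60
Overtime pay: 7 × $37.24 × 2 = $521.36
Gross pay = $1,489.60 + $521.36 = $2,010.96
401(k): $2,010.96 × 0.06 = $120.66
Taxable wages = $2,010.96 − $120.66 = $1,890.30
State withholding: $1,890.30 × 0.06 = $113.42
Municipal income tax: $1,890.30 × 0.01 = $18.90
Medicare tax: $2,010.96 × 0.0125 = $25.14
Parking deduction: $200.70
Gym membership: $99.02
Total deductions = $120.66 + $113.42 + $18.90 + $25.14 + $200.70 + $99.02 = $577.84
Net pay = $2,010.96 − $577.84 = $1,433.12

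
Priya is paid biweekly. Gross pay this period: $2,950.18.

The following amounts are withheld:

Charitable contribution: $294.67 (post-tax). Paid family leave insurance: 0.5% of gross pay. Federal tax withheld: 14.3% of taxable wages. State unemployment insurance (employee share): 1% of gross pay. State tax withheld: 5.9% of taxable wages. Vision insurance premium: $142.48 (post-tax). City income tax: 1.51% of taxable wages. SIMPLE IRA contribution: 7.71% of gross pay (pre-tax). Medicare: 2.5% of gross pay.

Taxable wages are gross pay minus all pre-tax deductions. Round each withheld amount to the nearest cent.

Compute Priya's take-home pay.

$1,576.47

SIMPLE IRA contribution: $2,950.18 × 0.0771 = $227.46
Taxable wages = $2,950.18 − $227.46 = $2,722.72
Federal tax withheld: $2,722.72 × 0.143 = $389.35
State tax withheld: $2,722.72 × 0.059 = $160.64
City income tax: $2,722.72 × 0.0151 = $41.11
Medicare: $2,950.18 × 0.025 = $73.75
State unemployment insurance (employee share): $2,950.18 × 0.01 = $29.50
Paid family leave insurance: $2,950.18 × 0.005 = $14.75
Charitable contribution: $294.67
Vision insurance premium: $142.48
Total deductions = $227.46 + $389.35 + $160.64 + $41.11 + $73.75 + $29.50 + $14.75 + $294.67 + $142.48 = $1,373.71
Net pay = $2,950.18 − $1,373.71 = $1,576.47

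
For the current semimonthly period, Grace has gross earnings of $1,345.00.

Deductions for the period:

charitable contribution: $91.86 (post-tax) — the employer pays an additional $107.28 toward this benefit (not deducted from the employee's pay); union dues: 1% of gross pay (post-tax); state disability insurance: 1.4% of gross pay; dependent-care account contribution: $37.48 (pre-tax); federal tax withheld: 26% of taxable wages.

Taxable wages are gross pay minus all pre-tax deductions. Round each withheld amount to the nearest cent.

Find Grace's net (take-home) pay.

$843.42

Dependent-care account contribution: $37.48
Taxable wages = $1,345.00 − $37.48 = $1,307.52
Federal tax withheld: $1,307.52 × 0.26 = $339.96
State disability insurance: $1,345.00 × 0.014 = $18.83
Union dues: $1,345.00 × 0.01 = $13.45
Charitable contribution: $91.86
(Employer's $107.28 toward charitable contribution is not withheld from the employee.)
Total deductions = $37.48 + $339.96 + $18.83 + $13.45 + $91.86 = $501.58
Net pay = $1,345.00 − $501.58 = $843.42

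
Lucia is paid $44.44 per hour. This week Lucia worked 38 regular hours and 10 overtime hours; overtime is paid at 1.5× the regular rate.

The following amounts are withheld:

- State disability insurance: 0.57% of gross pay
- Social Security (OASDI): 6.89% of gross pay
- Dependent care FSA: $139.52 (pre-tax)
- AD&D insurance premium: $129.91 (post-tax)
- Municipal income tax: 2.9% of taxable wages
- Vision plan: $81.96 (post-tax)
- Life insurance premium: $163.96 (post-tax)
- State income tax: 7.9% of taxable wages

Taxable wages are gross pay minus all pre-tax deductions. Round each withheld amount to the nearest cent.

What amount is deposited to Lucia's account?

$1,424.95

Regular pay: 38 × $44.44 = $1,688.72
Overtime pay: 10 × $44.44 × 1.5 = $666.60
Gross pay = $1,688.72 + $666.60 = $2,355.32
Dependent care FSA: $139.52
Taxable wages = $2,355.32 − $139.52 = $2,215.80
State income tax: $2,215.80 × 0.079 = $175.05
Municipal income tax: $2,215.80 × 0.029 = $64.26
State disability insurance: $2,355.32 × 0.0057 = $13.43
Social Security (OASDI): $2,355.32 × 0.0689 = $162.28
Life insurance premium: $163.96
AD&D insurance premium: $129.91
Vision plan: $81.96
Total deductions = $139.52 + $175.05 + $64.26 + $13.43 + $162.28 + $163.96 + $129.91 + $81.96 = $930.37
Net pay = $2,355.32 − $930.37 = $1,424.95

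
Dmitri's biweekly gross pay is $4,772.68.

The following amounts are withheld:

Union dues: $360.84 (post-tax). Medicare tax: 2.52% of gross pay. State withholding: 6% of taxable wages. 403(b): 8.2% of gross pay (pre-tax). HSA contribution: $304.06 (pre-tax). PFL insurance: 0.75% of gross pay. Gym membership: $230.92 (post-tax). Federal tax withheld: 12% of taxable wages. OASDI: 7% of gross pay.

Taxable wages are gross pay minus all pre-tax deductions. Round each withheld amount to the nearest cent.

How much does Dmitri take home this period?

HSA contribution: $304.06
403(b): $4,772.68 × 0.082 = $391.36
Pre-tax total = $304.06 + $391.36 = $695.42
Taxable wages = $4,772.68 − $695.42 = $4,077.26
State withholding: $4,077.26 × 0.06 = $244.64
Federal tax withheld: $4,077.26 × 0.12 = $489.27
OASDI: $4,772.68 × 0.07 = $334.09
Medicare tax: $4,772.68 × 0.0252 = $120.27
PFL insurance: $4,772.68 × 0.0075 = $35.80
Union dues: $360.84
Gym membership: $230.92
Total deductions = $304.06 + $391.36 + $244.64 + $489.27 + $334.09 + $120.27 + $35.80 + $360.84 + $230.92 = $2,511.25
Net pay = $4,772.68 − $2,511.25 = $2,261.43

$2,261.43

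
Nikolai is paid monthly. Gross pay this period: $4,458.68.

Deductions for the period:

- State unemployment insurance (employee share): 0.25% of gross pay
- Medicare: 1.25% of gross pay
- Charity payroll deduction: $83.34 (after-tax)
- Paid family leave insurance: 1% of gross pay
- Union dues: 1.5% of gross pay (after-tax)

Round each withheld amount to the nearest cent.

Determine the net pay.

$4,196.99

Paid family leave insurance: $4,458.68 × 0.01 = $44.59
State unemployment insurance (employee share): $4,458.68 × 0.0025 = $11.15
Medicare: $4,458.68 × 0.0125 = $55.73
Union dues: $4,458.68 × 0.015 = $66.88
Charity payroll deduction: $83.34
Total deductions = $44.59 + $11.15 + $55.73 + $66.88 + $83.34 = $261.69
Net pay = $4,458.68 − $261.69 = $4,196.99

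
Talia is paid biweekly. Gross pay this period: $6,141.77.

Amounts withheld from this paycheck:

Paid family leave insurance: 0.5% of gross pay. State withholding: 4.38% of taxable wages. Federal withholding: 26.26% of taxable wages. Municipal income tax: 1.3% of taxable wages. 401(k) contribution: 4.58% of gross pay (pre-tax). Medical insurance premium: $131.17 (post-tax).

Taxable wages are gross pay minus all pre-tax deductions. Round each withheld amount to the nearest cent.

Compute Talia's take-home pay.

401(k) contribution: $6,141.77 × 0.0458 = $281.29
Taxable wages = $6,141.77 − $281.29 = $5,860.48
Municipal income tax: $5,860.48 × 0.013 = $76.19
Federal withholding: $5,860.48 × 0.2626 = $1,538.96
State withholding: $5,860.48 × 0.0438 = $256.69
Paid family leave insurance: $6,141.77 × 0.005 = $30.71
Medical insurance premium: $131.17
Total deductions = $281.29 + $76.19 + $1,538.96 + $256.69 + $30.71 + $131.17 = $2,315.01
Net pay = $6,141.77 − $2,315.01 = $3,826.76

$3,826.76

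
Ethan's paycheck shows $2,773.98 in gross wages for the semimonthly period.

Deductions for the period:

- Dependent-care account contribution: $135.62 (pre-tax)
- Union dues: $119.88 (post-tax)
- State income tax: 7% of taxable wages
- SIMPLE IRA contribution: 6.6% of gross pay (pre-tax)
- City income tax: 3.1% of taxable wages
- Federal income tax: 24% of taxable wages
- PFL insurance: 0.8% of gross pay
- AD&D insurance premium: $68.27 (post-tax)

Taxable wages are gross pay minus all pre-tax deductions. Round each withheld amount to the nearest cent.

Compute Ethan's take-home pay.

Dependent-care account contribution: $135.62
SIMPLE IRA contribution: $2,773.98 × 0.066 = $183.08
Pre-tax total = $135.62 + $183.08 = $318.70
Taxable wages = $2,773.98 − $318.70 = $2,455.28
City income tax: $2,455.28 × 0.031 = $76.11
Federal income tax: $2,455.28 × 0.24 = $589.27
State income tax: $2,455.28 × 0.07 = $171.87
PFL insurance: $2,773.98 × 0.008 = $22.19
Union dues: $119.88
AD&D insurance premium: $68.27
Total deductions = $135.62 + $183.08 + $76.11 + $589.27 + $171.87 + $22.19 + $119.88 + $68.27 = $1,366.29
Net pay = $2,773.98 − $1,366.29 = $1,407.69

$1,407.69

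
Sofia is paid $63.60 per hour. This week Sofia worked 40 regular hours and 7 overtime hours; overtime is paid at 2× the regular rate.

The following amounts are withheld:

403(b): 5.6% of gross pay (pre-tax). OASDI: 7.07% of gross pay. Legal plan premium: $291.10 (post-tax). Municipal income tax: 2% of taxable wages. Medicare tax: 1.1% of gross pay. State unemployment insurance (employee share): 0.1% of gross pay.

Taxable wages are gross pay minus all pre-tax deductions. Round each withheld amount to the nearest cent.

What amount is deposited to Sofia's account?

$2,602.11

Regular pay: 40 × $63.60 = $2,544.00
Overtime pay: 7 × $63.60 × 2 = $890.40
Gross pay = $2,544.00 + $890.40 = $3,434.40
403(b): $3,434.40 × 0.056 = $192.33
Taxable wages = $3,434.40 − $192.33 = $3,242.07
Municipal income tax: $3,242.07 × 0.02 = $64.84
Medicare tax: $3,434.40 × 0.011 = $37.78
OASDI: $3,434.40 × 0.0707 = $242.81
State unemployment insurance (employee share): $3,434.40 × 0.001 = $3.43
Legal plan premium: $291.10
Total deductions = $192.33 + $64.84 + $37.78 + $242.81 + $3.43 + $291.10 = $832.29
Net pay = $3,434.40 − $832.29 = $2,602.11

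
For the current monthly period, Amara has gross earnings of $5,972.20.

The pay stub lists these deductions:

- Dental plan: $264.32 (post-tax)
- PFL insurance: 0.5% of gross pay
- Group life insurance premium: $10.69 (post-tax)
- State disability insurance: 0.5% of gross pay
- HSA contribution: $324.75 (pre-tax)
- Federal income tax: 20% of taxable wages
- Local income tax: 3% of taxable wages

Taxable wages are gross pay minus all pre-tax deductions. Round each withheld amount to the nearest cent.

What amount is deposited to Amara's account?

$4,013.81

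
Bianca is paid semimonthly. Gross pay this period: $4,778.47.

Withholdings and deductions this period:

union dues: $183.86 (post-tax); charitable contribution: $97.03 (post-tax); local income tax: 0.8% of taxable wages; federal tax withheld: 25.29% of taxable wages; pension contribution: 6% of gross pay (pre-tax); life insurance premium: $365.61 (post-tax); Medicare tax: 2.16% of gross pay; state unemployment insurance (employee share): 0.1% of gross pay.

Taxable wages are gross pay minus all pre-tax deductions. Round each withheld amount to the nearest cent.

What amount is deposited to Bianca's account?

$2,565.37

Pension contribution: $4,778.47 × 0.06 = $286.71
Taxable wages = $4,778.47 − $286.71 = $4,491.76
Local income tax: $4,491.76 × 0.008 = $35.93
Federal tax withheld: $4,491.76 × 0.2529 = $1,135.97
Medicare tax: $4,778.47 × 0.0216 = $103.21
State unemployment insurance (employee share): $4,778.47 × 0.001 = $4.78
Union dues: $183.86
Charitable contribution: $97.03
Life insurance premium: $365.61
Total deductions = $286.71 + $35.93 + $1,135.97 + $103.21 + $4.78 + $183.86 + $97.03 + $365.61 = $2,213.10
Net pay = $4,778.47 − $2,213.10 = $2,565.37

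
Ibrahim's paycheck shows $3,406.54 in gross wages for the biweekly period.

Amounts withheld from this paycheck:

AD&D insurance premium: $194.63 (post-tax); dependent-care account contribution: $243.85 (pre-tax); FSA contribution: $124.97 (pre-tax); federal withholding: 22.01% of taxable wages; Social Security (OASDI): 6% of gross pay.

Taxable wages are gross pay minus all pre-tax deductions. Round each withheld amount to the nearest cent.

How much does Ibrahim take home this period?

Dependent-care account contribution: $243.85
FSA contribution: $124.97
Pre-tax total = $243.85 + $124.97 = $368.82
Taxable wages = $3,406.54 − $368.82 = $3,037.72
Federal withholding: $3,037.72 × 0.2201 = $668.60
Social Security (OASDI): $3,406.54 × 0.06 = $204.39
AD&D insurance premium: $194.63
Total deductions = $243.85 + $124.97 + $668.60 + $204.39 + $194.63 = $1,436.44
Net pay = $3,406.54 − $1,436.44 = $1,970.10

$1,970.10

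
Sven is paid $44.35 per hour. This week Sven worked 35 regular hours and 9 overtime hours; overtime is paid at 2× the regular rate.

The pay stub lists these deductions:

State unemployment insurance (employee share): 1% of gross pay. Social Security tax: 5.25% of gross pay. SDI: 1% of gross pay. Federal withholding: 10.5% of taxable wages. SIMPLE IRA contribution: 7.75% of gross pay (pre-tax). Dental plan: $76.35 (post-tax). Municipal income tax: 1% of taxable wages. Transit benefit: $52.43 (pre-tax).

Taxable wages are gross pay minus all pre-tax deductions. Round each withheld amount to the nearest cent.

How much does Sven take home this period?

Regular pay: 35 × $44.35 = $1,552.25
Overtime pay: 9 × $44.35 × 2 = $798.30
Gross pay = $1,552.25 + $798.30 = $2,350.55
Transit benefit: $52.43
SIMPLE IRA contribution: $2,350.55 × 0.0775 = $182.17
Pre-tax total = $52.43 + $182.17 = $234.60
Taxable wages = $2,350.55 − $234.60 = $2,115.95
Federal withholding: $2,115.95 × 0.105 = $222.17
Municipal income tax: $2,115.95 × 0.01 = $21.16
SDI: $2,350.55 × 0.01 = $23.51
State unemployment insurance (employee share): $2,350.55 × 0.01 = $23.51
Social Security tax: $2,350.55 × 0.0525 = $123.40
Dental plan: $76.35
Total deductions = $52.43 + $182.17 + $222.17 + $21.16 + $23.51 + $23.51 + $123.40 + $76.35 = $724.70
Net pay = $2,350.55 − $724.70 = $1,625.85

$1,625.85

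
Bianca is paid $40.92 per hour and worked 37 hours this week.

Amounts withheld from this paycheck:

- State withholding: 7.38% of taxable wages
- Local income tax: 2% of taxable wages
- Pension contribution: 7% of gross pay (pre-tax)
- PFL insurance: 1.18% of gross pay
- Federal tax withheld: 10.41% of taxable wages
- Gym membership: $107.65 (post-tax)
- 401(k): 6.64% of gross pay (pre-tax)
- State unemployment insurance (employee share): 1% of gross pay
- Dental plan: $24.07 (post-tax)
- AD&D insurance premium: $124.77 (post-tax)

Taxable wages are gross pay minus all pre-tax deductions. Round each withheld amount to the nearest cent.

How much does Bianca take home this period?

Gross pay: 37 × $40.92 = $1,514.04
Pension contribution: $1,514.04 × 0.07 = $105.98
401(k): $1,514.04 × 0.0664 = $100.53
Pre-tax total = $105.98 + $100.53 = $206.51
Taxable wages = $1,514.04 − $206.51 = $1,307.53
Federal tax withheld: $1,307.53 × 0.1041 = $136.11
Local income tax: $1,307.53 × 0.02 = $26.15
State withholding: $1,307.53 × 0.0738 = $96.50
PFL insurance: $1,514.04 × 0.0118 = $17.87
State unemployment insurance (employee share): $1,514.04 × 0.01 = $15.14
Gym membership: $107.65
Dental plan: $24.07
AD&D insurance premium: $124.77
Total deductions = $105.98 + $100.53 + $136.11 + $26.15 + $96.50 + $17.87 + $15.14 + $107.65 + $24.07 + $124.77 = $754.77
Net pay = $1,514.04 − $754.77 = $759.27

$759.27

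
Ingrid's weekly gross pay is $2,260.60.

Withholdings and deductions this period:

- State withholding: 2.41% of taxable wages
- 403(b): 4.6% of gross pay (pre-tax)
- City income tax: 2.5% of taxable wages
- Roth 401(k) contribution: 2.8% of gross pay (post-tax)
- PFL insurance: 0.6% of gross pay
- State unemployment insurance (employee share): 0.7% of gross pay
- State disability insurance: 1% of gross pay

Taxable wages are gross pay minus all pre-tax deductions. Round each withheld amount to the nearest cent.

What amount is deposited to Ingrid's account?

403(b): $2,260.60 × 0.046 = $103.99
Taxable wages = $2,260.60 − $103.99 = $2,156.61
State withholding: $2,156.61 × 0.0241 = $51.97
City income tax: $2,156.61 × 0.025 = $53.92
State unemployment insurance (employee share): $2,260.60 × 0.007 = $15.82
State disability insurance: $2,260.60 × 0.01 = $22.61
PFL insurance: $2,260.60 × 0.006 = $13.56
Roth 401(k) contribution: $2,260.60 × 0.028 = $63.30
Total deductions = $103.99 + $51.97 + $53.92 + $15.82 + $22.61 + $13.56 + $63.30 = $325.17
Net pay = $2,260.60 − $325.17 = $1,935.43

$1,935.43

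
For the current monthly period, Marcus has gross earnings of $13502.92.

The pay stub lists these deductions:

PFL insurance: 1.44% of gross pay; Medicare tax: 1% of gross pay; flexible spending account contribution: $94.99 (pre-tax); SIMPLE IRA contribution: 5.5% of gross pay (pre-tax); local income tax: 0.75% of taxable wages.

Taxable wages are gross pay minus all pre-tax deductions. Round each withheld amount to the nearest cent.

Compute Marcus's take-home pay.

$12240.81

Flexible spending account contribution: $94.99
SIMPLE IRA contribution: $13502.92 × 0.055 = $742.66
Pre-tax total = $94.99 + $742.66 = $837.65
Taxable wages = $13502.92 − $837.65 = $12665.27
Local income tax: $12665.27 × 0.0075 = $94.99
Medicare tax: $13502.92 × 0.01 = $135.03
PFL insurance: $13502.92 × 0.0144 = $194.44
Total deductions = $94.99 + $742.66 + $94.99 + $135.03 + $194.44 = $1262.11
Net pay = $13502.92 − $1262.11 = $12240.81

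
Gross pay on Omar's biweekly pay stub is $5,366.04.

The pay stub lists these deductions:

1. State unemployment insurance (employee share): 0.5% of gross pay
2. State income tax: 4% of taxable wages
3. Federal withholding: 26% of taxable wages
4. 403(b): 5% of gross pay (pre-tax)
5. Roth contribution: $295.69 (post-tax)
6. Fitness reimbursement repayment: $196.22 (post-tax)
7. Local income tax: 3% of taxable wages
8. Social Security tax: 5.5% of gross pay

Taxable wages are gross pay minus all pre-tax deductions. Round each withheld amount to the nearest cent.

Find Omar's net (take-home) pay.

$2,601.62

403(b): $5,366.04 × 0.05 = $268.30
Taxable wages = $5,366.04 − $268.30 = $5,097.74
Federal withholding: $5,097.74 × 0.26 = $1,325.41
State income tax: $5,097.74 × 0.04 = $203.91
Local income tax: $5,097.74 × 0.03 = $152.93
Social Security tax: $5,366.04 × 0.055 = $295.13
State unemployment insurance (employee share): $5,366.04 × 0.005 = $26.83
Roth contribution: $295.69
Fitness reimbursement repayment: $196.22
Total deductions = $268.30 + $1,325.41 + $203.91 + $152.93 + $295.13 + $26.83 + $295.69 + $196.22 = $2,764.42
Net pay = $5,366.04 − $2,764.42 = $2,601.62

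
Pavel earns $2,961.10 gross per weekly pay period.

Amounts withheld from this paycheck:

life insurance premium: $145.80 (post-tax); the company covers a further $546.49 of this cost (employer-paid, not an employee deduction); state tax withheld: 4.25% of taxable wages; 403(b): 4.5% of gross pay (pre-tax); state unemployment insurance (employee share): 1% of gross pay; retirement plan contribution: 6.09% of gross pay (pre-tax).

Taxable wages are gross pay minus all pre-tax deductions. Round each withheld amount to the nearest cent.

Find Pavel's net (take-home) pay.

$2,359.59

Retirement plan contribution: $2,961.10 × 0.0609 = $180.33
403(b): $2,961.10 × 0.045 = $133.25
Pre-tax total = $180.33 + $133.25 = $313.58
Taxable wages = $2,961.10 − $313.58 = $2,647.52
State tax withheld: $2,647.52 × 0.0425 = $112.52
State unemployment insurance (employee share): $2,961.10 × 0.01 = $29.61
Life insurance premium: $145.80
(Employer's $546.49 toward life insurance premium is not withheld from the employee.)
Total deductions = $180.33 + $133.25 + $112.52 + $29.61 + $145.80 = $601.51
Net pay = $2,961.10 − $601.51 = $2,359.59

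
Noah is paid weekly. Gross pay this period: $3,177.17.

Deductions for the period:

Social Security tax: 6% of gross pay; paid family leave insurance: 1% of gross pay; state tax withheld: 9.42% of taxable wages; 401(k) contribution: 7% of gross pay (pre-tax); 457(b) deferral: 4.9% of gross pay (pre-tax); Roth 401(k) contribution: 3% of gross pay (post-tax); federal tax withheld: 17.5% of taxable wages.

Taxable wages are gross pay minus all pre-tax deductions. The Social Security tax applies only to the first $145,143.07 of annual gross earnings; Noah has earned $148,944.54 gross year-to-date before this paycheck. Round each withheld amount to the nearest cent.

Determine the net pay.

457(b) deferral: $3,177.17 × 0.049 = $155.68
401(k) contribution: $3,177.17 × 0.07 = $222.40
Pre-tax total = $155.68 + $222.40 = $378.08
Taxable wages = $3,177.17 − $378.08 = $2,799.09
State tax withheld: $2,799.09 × 0.0942 = $263.67
Federal tax withheld: $2,799.09 × 0.175 = $489.84
Paid family leave insurance: $3,177.17 × 0.01 = $31.77
Social Security tax: annual cap $145,143.07 already reached (YTD $148,944.54), so $0.00
Roth 401(k) contribution: $3,177.17 × 0.03 = $95.32
Total deductions = $155.68 + $222.40 + $263.67 + $489.84 + $31.77 + $0.00 + $95.32 = $1,258.68
Net pay = $3,177.17 − $1,258.68 = $1,918.49

$1,918.49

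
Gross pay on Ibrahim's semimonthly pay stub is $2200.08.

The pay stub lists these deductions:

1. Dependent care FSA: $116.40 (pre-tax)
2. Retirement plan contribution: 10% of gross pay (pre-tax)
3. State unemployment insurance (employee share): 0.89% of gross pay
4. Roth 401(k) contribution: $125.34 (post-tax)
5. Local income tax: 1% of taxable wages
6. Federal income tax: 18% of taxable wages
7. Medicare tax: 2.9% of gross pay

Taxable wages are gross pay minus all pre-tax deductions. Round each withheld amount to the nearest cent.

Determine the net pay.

$1300.85

Retirement plan contribution: $2200.08 × 0.1 = $220.01
Dependent care FSA: $116.40
Pre-tax total = $220.01 + $116.40 = $336.41
Taxable wages = $2200.08 − $336.41 = $1863.67
Federal income tax: $1863.67 × 0.18 = $335.46
Local income tax: $1863.67 × 0.01 = $18.64
State unemployment insurance (employee share): $2200.08 × 0.0089 = $19.58
Medicare tax: $2200.08 × 0.029 = $63.80
Roth 401(k) contribution: $125.34
Total deductions = $220.01 + $116.40 + $335.46 + $18.64 + $19.58 + $63.80 + $125.34 = $899.23
Net pay = $2200.08 − $899.23 = $1300.85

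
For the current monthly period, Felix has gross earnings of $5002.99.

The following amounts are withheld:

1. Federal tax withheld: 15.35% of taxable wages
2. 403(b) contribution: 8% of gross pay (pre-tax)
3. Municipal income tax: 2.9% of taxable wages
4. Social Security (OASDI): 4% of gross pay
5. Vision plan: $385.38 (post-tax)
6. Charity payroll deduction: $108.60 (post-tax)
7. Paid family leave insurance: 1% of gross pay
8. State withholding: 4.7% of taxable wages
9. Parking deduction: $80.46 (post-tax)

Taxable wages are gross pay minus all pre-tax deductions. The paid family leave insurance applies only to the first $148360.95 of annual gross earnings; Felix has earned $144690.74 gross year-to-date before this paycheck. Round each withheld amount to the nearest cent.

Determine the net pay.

$2735.16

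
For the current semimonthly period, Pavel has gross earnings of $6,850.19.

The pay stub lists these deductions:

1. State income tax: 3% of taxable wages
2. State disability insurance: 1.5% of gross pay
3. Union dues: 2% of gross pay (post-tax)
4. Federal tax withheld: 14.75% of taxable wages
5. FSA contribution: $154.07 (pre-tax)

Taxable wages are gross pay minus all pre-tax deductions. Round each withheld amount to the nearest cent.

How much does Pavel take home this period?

$5,267.81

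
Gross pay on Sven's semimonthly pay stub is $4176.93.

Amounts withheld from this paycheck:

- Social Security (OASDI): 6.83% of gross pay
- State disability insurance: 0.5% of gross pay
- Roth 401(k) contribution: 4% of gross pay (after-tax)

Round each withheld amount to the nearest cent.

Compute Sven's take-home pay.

State disability insurance: $4176.93 × 0.005 = $20.88
Social Security (OASDI): $4176.93 × 0.0683 = $285.28
Roth 401(k) contribution: $4176.93 × 0.04 = $167.08
Total deductions = $20.88 + $285.28 + $167.08 = $473.24
Net pay = $4176.93 − $473.24 = $3703.69

$3703.69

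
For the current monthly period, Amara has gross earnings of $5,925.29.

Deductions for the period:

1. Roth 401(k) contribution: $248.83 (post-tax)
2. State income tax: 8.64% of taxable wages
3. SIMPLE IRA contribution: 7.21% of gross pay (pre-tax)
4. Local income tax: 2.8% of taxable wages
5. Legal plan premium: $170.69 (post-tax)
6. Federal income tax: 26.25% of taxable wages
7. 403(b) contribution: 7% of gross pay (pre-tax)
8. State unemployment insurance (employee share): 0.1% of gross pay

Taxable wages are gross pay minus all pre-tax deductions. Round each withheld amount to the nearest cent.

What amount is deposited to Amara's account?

403(b) contribution: $5,925.29 × 0.07 = $414.77
SIMPLE IRA contribution: $5,925.29 × 0.0721 = $427.21
Pre-tax total = $414.77 + $427.21 = $841.98
Taxable wages = $5,925.29 − $841.98 = $5,083.31
Local income tax: $5,083.31 × 0.028 = $142.33
State income tax: $5,083.31 × 0.0864 = $439.20
Federal income tax: $5,083.31 × 0.2625 = $1,334.37
State unemployment insurance (employee share): $5,925.29 × 0.001 = $5.93
Roth 401(k) contribution: $248.83
Legal plan premium: $170.69
Total deductions = $414.77 + $427.21 + $142.33 + $439.20 + $1,334.37 + $5.93 + $248.83 + $170.69 = $3,183.33
Net pay = $5,925.29 − $3,183.33 = $2,741.96

$2,741.96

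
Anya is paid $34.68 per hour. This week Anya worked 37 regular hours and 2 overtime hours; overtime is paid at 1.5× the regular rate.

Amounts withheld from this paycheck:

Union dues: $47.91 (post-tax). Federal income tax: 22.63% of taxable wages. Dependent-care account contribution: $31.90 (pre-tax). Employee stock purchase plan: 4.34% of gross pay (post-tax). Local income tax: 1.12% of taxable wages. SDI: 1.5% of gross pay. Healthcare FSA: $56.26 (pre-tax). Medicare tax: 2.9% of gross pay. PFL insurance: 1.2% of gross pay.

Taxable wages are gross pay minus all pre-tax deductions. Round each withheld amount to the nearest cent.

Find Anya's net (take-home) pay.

$804.72

Regular pay: 37 × $34.68 = $1,283.16
Overtime pay: 2 × $34.68 × 1.5 = $104.04
Gross pay = $1,283.16 + $104.04 = $1,387.20
Healthcare FSA: $56.26
Dependent-care account contribution: $31.90
Pre-tax total = $56.26 + $31.90 = $88.16
Taxable wages = $1,387.20 − $88.16 = $1,299.04
Local income tax: $1,299.04 × 0.0112 = $14.55
Federal income tax: $1,299.04 × 0.2263 = $293.97
Medicare tax: $1,387.20 × 0.029 = $40.23
SDI: $1,387.20 × 0.015 = $20.81
PFL insurance: $1,387.20 × 0.012 = $16.65
Employee stock purchase plan: $1,387.20 × 0.0434 = $60.20
Union dues: $47.91
Total deductions = $56.26 + $31.90 + $14.55 + $293.97 + $40.23 + $20.81 + $16.65 + $60.20 + $47.91 = $582.48
Net pay = $1,387.20 − $582.48 = $804.72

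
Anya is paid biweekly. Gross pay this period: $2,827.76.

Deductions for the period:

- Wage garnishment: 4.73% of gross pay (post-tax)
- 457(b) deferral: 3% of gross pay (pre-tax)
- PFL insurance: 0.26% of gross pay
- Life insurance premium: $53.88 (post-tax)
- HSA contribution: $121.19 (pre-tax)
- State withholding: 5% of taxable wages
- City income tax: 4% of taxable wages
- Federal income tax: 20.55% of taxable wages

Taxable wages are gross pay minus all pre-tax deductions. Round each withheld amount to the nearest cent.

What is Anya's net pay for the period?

$1,652.03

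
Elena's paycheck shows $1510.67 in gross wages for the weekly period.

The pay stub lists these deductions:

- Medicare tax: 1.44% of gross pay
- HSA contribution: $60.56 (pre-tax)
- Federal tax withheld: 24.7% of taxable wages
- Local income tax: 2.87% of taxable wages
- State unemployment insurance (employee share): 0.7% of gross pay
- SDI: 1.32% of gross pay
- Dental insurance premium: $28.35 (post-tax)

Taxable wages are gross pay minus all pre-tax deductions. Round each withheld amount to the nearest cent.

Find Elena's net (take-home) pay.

$969.70

HSA contribution: $60.56
Taxable wages = $1510.67 − $60.56 = $1450.11
Federal tax withheld: $1450.11 × 0.247 = $358.18
Local income tax: $1450.11 × 0.0287 = $41.62
SDI: $1510.67 × 0.0132 = $19.94
State unemployment insurance (employee share): $1510.67 × 0.007 = $10.57
Medicare tax: $1510.67 × 0.0144 = $21.75
Dental insurance premium: $28.35
Total deductions = $60.56 + $358.18 + $41.62 + $19.94 + $10.57 + $21.75 + $28.35 = $540.97
Net pay = $1510.67 − $540.97 = $969.70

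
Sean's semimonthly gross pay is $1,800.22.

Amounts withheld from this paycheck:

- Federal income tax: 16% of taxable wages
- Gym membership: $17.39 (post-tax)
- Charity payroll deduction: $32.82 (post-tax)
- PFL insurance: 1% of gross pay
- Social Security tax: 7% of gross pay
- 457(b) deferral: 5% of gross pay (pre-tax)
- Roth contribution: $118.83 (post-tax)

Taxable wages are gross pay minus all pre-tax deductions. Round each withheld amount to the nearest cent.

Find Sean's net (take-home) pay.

457(b) deferral: $1,800.22 × 0.05 = $90.01
Taxable wages = $1,800.22 − $90.01 = $1,710.21
Federal income tax: $1,710.21 × 0.16 = $273.63
PFL insurance: $1,800.22 × 0.01 = $18.00
Social Security tax: $1,800.22 × 0.07 = $126.02
Gym membership: $17.39
Charity payroll deduction: $32.82
Roth contribution: $118.83
Total deductions = $90.01 + $273.63 + $18.00 + $126.02 + $17.39 + $32.82 + $118.83 = $676.70
Net pay = $1,800.22 − $676.70 = $1,123.52

$1,123.52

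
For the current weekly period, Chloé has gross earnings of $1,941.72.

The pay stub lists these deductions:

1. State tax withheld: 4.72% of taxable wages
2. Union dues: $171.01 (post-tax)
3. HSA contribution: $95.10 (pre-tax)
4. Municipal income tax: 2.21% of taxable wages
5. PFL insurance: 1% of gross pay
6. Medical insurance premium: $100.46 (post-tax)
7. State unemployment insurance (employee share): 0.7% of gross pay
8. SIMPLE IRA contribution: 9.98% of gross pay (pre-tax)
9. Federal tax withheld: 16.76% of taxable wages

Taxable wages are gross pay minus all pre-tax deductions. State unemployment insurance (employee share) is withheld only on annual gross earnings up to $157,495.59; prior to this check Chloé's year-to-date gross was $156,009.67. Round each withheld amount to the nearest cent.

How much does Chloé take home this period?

$959.99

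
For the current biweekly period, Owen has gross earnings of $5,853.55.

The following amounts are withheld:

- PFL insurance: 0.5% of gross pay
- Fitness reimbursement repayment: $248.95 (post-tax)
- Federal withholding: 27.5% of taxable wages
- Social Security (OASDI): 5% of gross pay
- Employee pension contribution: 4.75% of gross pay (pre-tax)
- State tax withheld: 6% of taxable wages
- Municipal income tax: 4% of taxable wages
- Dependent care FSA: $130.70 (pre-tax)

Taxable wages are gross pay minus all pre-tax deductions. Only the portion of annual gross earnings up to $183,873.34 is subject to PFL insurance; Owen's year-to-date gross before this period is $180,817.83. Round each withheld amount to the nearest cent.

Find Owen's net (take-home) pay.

$2,846.10

Employee pension contribution: $5,853.55 × 0.0475 = $278.04
Dependent care FSA: $130.70
Pre-tax total = $278.04 + $130.70 = $408.74
Taxable wages = $5,853.55 − $408.74 = $5,444.81
State tax withheld: $5,444.81 × 0.06 = $326.69
Municipal income tax: $5,444.81 × 0.04 = $217.79
Federal withholding: $5,444.81 × 0.275 = $1,497.32
PFL insurance: only $183,873.34 − $180,817.83 = $3,055.51 of this check is subject → $3,055.51 × 0.005 = $15.28
Social Security (OASDI): $5,853.55 × 0.05 = $292.68
Fitness reimbursement repayment: $248.95
Total deductions = $278.04 + $130.70 + $326.69 + $217.79 + $1,497.32 + $15.28 + $292.68 + $248.95 = $3,007.45
Net pay = $5,853.55 − $3,007.45 = $2,846.10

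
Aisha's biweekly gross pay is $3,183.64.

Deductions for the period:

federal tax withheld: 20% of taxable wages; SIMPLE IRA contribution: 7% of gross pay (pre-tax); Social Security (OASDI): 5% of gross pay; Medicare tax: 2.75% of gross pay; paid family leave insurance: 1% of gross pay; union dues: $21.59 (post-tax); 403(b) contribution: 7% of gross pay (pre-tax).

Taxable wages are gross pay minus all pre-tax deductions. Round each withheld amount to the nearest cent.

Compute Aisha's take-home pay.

SIMPLE IRA contribution: $3,183.64 × 0.07 = $222.85
403(b) contribution: $3,183.64 × 0.07 = $222.85
Pre-tax total = $222.85 + $222.85 = $445.70
Taxable wages = $3,183.64 − $445.70 = $2,737.94
Federal tax withheld: $2,737.94 × 0.2 = $547.59
Medicare tax: $3,183.64 × 0.0275 = $87.55
Paid family leave insurance: $3,183.64 × 0.01 = $31.84
Social Security (OASDI): $3,183.64 × 0.05 = $159.18
Union dues: $21.59
Total deductions = $222.85 + $222.85 + $547.59 + $87.55 + $31.84 + $159.18 + $21.59 = $1,293.45
Net pay = $3,183.64 − $1,293.45 = $1,890.19

$1,890.19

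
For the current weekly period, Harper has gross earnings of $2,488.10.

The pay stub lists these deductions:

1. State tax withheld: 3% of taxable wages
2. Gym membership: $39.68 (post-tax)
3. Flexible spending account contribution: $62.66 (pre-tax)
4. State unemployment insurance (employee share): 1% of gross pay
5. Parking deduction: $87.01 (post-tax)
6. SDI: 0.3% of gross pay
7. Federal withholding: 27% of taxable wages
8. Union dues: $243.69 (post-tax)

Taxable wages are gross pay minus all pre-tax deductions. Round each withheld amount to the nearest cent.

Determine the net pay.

$1,295.09

Flexible spending account contribution: $62.66
Taxable wages = $2,488.10 − $62.66 = $2,425.44
Federal withholding: $2,425.44 × 0.27 = $654.87
State tax withheld: $2,425.44 × 0.03 = $72.76
SDI: $2,488.10 × 0.003 = $7.46
State unemployment insurance (employee share): $2,488.10 × 0.01 = $24.88
Union dues: $243.69
Parking deduction: $87.01
Gym membership: $39.68
Total deductions = $62.66 + $654.87 + $72.76 + $7.46 + $24.88 + $243.69 + $87.01 + $39.68 = $1,193.01
Net pay = $2,488.10 − $1,193.01 = $1,295.09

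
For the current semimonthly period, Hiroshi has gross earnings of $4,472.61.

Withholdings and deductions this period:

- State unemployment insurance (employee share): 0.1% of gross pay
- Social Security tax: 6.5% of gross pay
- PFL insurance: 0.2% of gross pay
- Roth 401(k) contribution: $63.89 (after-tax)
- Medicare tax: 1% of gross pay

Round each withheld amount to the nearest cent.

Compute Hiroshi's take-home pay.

$4,059.85

PFL insurance: $4,472.61 × 0.002 = $8.95
Medicare tax: $4,472.61 × 0.01 = $44.73
Social Security tax: $4,472.61 × 0.065 = $290.72
State unemployment insurance (employee share): $4,472.61 × 0.001 = $4.47
Roth 401(k) contribution: $63.89
Total deductions = $8.95 + $44.73 + $290.72 + $4.47 + $63.89 = $412.76
Net pay = $4,472.61 − $412.76 = $4,059.85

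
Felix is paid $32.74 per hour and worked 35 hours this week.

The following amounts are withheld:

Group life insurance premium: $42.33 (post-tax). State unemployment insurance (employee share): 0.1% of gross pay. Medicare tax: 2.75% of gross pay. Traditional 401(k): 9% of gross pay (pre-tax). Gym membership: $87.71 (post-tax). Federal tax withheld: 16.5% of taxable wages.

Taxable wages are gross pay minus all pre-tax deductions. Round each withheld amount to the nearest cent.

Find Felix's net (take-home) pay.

$708.01

Gross pay: 35 × $32.74 = $1,145.90
Traditional 401(k): $1,145.90 × 0.09 = $103.13
Taxable wages = $1,145.90 − $103.13 = $1,042.77
Federal tax withheld: $1,042.77 × 0.165 = $172.06
Medicare tax: $1,145.90 × 0.0275 = $31.51
State unemployment insurance (employee share): $1,145.90 × 0.001 = $1.15
Gym membership: $87.71
Group life insurance premium: $42.33
Total deductions = $103.13 + $172.06 + $31.51 + $1.15 + $87.71 + $42.33 = $437.89
Net pay = $1,145.90 − $437.89 = $708.01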